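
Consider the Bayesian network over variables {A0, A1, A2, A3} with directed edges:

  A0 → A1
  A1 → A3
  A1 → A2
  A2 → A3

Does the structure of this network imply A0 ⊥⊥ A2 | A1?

Enumerating the 2 paths from A0 to A2 and testing each for blocking by {A1}:
  1. A0 → A1 → A2 — A1:chain[blocks] ⇒ blocked
  2. A0 → A1 → A3 ← A2 — A1:chain[blocks]; A3:collider[blocks] ⇒ blocked
Every path is blocked, so A0 and A2 are d-separated given {A1}.

Yes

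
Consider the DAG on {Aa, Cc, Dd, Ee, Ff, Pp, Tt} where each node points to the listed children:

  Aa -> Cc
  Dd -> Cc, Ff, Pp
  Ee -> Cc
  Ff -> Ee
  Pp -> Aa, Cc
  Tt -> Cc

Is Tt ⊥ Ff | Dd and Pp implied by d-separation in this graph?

Yes

4 paths connect Tt and Ff; each must be blocked for d-separation to hold:
  1. Tt → Cc ← Dd → Ff — Cc:collider[blocks]; Dd:fork[blocks] ⇒ blocked
  2. Tt → Cc ← Pp ← Dd → Ff — Cc:collider[blocks]; Pp:chain[blocks]; Dd:fork[blocks] ⇒ blocked
  3. Tt → Cc ← Aa ← Pp ← Dd → Ff — Cc:collider[blocks]; Aa:chain[open]; Pp:chain[blocks]; Dd:fork[blocks] ⇒ blocked
  4. Tt → Cc ← Ee ← Ff — Cc:collider[blocks]; Ee:chain[open] ⇒ blocked
Every path is blocked, so Tt and Ff are d-separated given {Dd, Pp}.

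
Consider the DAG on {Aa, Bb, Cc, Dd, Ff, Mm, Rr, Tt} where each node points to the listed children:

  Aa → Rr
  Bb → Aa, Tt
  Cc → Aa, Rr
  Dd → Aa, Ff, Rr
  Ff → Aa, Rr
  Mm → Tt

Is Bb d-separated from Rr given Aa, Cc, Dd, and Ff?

We examine all 6 paths between Bb and Rr:
  1. Bb → Aa ← Dd → Rr — Aa:collider[open]; Dd:fork[blocks] ⇒ blocked
  2. Bb → Aa ← Dd → Ff → Rr — Aa:collider[open]; Dd:fork[blocks]; Ff:chain[blocks] ⇒ blocked
  3. Bb → Aa → Rr — Aa:chain[blocks] ⇒ blocked
  4. Bb → Aa ← Ff ← Dd → Rr — Aa:collider[open]; Ff:chain[blocks]; Dd:fork[blocks] ⇒ blocked
  5. Bb → Aa ← Ff → Rr — Aa:collider[open]; Ff:fork[blocks] ⇒ blocked
  6. Bb → Aa ← Cc → Rr — Aa:collider[open]; Cc:fork[blocks] ⇒ blocked
Since every path is blocked, d-separation holds.

Yes — Bb and Rr are d-separated given {Aa, Cc, Dd, Ff}.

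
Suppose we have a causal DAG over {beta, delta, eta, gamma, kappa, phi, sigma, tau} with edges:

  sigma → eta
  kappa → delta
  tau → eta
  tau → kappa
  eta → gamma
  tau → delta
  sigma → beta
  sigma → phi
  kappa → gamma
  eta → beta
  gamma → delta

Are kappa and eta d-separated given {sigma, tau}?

Yes

There are 6 undirected paths between kappa and eta; checking each against the conditioning set {sigma, tau}:
Path 1: kappa → delta ← tau → eta
  delta is a collider here and neither delta nor any of its descendants is conditioned on, so the collider stays closed — the path is blocked at delta.
Path 2: kappa → delta ← gamma ← eta
  delta is a collider here and neither delta nor any of its descendants is conditioned on, so the collider stays closed — the path is blocked at delta.
Path 3: kappa ← tau → eta
  tau is a fork here and tau is conditioned on, so the path is blocked at tau.
Path 4: kappa ← tau → delta ← gamma ← eta
  tau is a fork here and tau is conditioned on, so the path is blocked at tau.
Path 5: kappa → gamma ← eta
  gamma is a collider here and neither gamma nor any of its descendants is conditioned on, so the collider stays closed — the path is blocked at gamma.
Path 6: kappa → gamma → delta ← tau → eta
  delta is a collider here and neither delta nor any of its descendants is conditioned on, so the collider stays closed — the path is blocked at delta.
Since every path is blocked, d-separation holds.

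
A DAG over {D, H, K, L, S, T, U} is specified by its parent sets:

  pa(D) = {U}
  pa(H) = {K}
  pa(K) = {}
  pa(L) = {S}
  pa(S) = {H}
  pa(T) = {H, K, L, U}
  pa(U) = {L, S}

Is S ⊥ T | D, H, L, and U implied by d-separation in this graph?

We examine all 6 paths between S and T:
  1. S → U → T — U:chain[blocks] ⇒ blocked
  2. S → U ← L → T — U:collider[open]; L:fork[blocks] ⇒ blocked
  3. S ← H → T — H:fork[blocks] ⇒ blocked
  4. S ← H ← K → T — H:chain[blocks]; K:fork[open] ⇒ blocked
  5. S → L → T — L:chain[blocks] ⇒ blocked
  6. S → L → U → T — L:chain[blocks]; U:chain[blocks] ⇒ blocked
Every path is blocked, so S and T are d-separated given {D, H, L, U}.

Yes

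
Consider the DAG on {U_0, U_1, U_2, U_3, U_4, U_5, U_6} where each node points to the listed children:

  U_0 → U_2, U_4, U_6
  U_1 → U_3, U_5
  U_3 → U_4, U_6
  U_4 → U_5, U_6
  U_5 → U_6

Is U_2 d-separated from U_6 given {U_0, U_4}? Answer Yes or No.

Yes

6 paths connect U_2 and U_6; each must be blocked for d-separation to hold:
  1. U_2 ← U_0 → U_6 — U_0:fork[blocks] ⇒ blocked
  2. U_2 ← U_0 → U_4 → U_6 — U_0:fork[blocks]; U_4:chain[blocks] ⇒ blocked
  3. U_2 ← U_0 → U_4 → U_5 → U_6 — U_0:fork[blocks]; U_4:chain[blocks]; U_5:chain[open] ⇒ blocked
  4. U_2 ← U_0 → U_4 → U_5 ← U_1 → U_3 → U_6 — U_0:fork[blocks]; U_4:chain[blocks]; U_5:collider[blocks]; U_1:fork[open]; U_3:chain[open] ⇒ blocked
  5. U_2 ← U_0 → U_4 ← U_3 → U_6 — U_0:fork[blocks]; U_4:collider[open]; U_3:fork[open] ⇒ blocked
  6. U_2 ← U_0 → U_4 ← U_3 ← U_1 → U_5 → U_6 — U_0:fork[blocks]; U_4:collider[open]; U_3:chain[open]; U_1:fork[open]; U_5:chain[open] ⇒ blocked
Every path is blocked, so U_2 and U_6 are d-separated given {U_0, U_4}.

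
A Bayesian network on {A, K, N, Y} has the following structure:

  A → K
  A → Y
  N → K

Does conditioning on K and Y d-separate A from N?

There is one path between A and N:
  1. A → K ← N — K:collider[open] ⇒ active
Because an active path exists, A and N are not d-separated.

No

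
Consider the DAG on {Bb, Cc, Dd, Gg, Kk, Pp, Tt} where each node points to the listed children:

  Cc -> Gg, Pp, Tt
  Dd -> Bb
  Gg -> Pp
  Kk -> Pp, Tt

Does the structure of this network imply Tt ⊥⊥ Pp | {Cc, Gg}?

We examine all 3 paths between Tt and Pp:
Path 1: Tt ← Kk → Pp
  Kk is a fork and Kk is not conditioned on — no node blocks this path, so it is active.
Path 2: Tt ← Cc → Pp
  Cc is a fork here and Cc is conditioned on, so the path is blocked at Cc.
Path 3: Tt ← Cc → Gg → Pp
  Cc is a fork here and Cc is conditioned on, so the path is blocked at Cc.
At least one path is unblocked, so d-separation fails.

No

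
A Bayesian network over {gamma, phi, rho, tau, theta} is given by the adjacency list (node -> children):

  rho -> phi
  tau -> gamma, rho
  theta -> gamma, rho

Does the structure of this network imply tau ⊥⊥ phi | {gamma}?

There are 2 undirected paths between tau and phi; checking each against the conditioning set {gamma}:
Path 1: tau → rho → phi
  rho is a chain and rho is not conditioned on — no node blocks this path, so it is active.
Path 2: tau → gamma ← theta → rho → phi
  gamma is a collider and gamma is conditioned on, which opens it; theta is a fork and theta is not conditioned on; rho is a chain and rho is not conditioned on — no node blocks this path, so it is active.
Since the path tau → rho → phi is active, tau and phi are not d-separated given {gamma}.

No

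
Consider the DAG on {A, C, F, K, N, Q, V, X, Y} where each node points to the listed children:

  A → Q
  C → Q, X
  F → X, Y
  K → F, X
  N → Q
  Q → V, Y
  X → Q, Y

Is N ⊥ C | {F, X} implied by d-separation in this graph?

We examine all 5 paths between N and C:
Path 1: N → Q ← C
  Q is a collider here and neither Q nor any of its descendants is conditioned on, so the collider stays closed — the path is blocked at Q.
Path 2: N → Q → Y ← F ← K → X ← C
  Y is a collider here and neither Y nor any of its descendants is conditioned on, so the collider stays closed — the path is blocked at Y.
Path 3: N → Q → Y ← F → X ← C
  Y is a collider here and neither Y nor any of its descendants is conditioned on, so the collider stays closed — the path is blocked at Y.
Path 4: N → Q → Y ← X ← C
  Y is a collider here and neither Y nor any of its descendants is conditioned on, so the collider stays closed — the path is blocked at Y.
Path 5: N → Q ← X ← C
  Q is a collider here and neither Q nor any of its descendants is conditioned on, so the collider stays closed — the path is blocked at Q.
All paths are blocked; N ⊥ C | {F, X} holds.

Yes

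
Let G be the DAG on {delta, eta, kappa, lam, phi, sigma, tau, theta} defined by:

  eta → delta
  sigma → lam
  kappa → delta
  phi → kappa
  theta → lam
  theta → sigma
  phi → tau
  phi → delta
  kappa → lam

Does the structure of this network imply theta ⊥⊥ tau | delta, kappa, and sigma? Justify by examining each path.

There are 4 undirected paths between theta and tau; checking each against the conditioning set {delta, kappa, sigma}:
Path 1: theta → lam ← kappa → delta ← phi → tau
  lam is a collider here and neither lam nor any of its descendants is conditioned on, so the collider stays closed — the path is blocked at lam.
Path 2: theta → lam ← kappa ← phi → tau
  lam is a collider here and neither lam nor any of its descendants is conditioned on, so the collider stays closed — the path is blocked at lam.
Path 3: theta → sigma → lam ← kappa → delta ← phi → tau
  sigma is a chain here and sigma is conditioned on, so the path is blocked at sigma.
Path 4: theta → sigma → lam ← kappa ← phi → tau
  sigma is a chain here and sigma is conditioned on, so the path is blocked at sigma.
All paths are blocked; theta ⊥ tau | {delta, kappa, sigma} holds.

Yes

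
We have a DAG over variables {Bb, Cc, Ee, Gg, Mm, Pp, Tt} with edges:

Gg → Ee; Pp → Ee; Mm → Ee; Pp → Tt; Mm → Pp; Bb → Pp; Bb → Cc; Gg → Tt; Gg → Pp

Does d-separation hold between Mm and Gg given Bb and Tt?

No

6 paths connect Mm and Gg; each must be blocked for d-separation to hold:
  1. Mm → Pp → Tt ← Gg — Pp:chain[open]; Tt:collider[open] ⇒ active
  2. Mm → Pp ← Gg — Pp:collider[open] ⇒ active
  3. Mm → Pp → Ee ← Gg — Pp:chain[open]; Ee:collider[blocks] ⇒ blocked
  4. Mm → Ee ← Pp → Tt ← Gg — Ee:collider[blocks]; Pp:fork[open]; Tt:collider[open] ⇒ blocked
  5. Mm → Ee ← Pp ← Gg — Ee:collider[blocks]; Pp:chain[open] ⇒ blocked
  6. Mm → Ee ← Gg — Ee:collider[blocks] ⇒ blocked
Since the path Mm → Pp → Tt ← Gg is active, Mm and Gg are not d-separated given {Bb, Tt}.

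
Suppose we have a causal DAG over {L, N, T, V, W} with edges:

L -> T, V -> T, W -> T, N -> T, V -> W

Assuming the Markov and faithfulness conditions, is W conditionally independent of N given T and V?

We examine all 2 paths between W and N:
  1. W ← V → T ← N — V:fork[blocks]; T:collider[open] ⇒ blocked
  2. W → T ← N — T:collider[open] ⇒ active
Because an active path exists, W and N are not d-separated.

No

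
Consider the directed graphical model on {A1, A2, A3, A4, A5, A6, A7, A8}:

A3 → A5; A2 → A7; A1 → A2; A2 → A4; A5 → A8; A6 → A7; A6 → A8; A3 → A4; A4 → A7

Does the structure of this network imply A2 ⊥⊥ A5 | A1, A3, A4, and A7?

4 paths connect A2 and A5; each must be blocked for d-separation to hold:
  1. A2 → A7 ← A6 → A8 ← A5 — A7:collider[open]; A6:fork[open]; A8:collider[blocks] ⇒ blocked
  2. A2 → A7 ← A4 ← A3 → A5 — A7:collider[open]; A4:chain[blocks]; A3:fork[blocks] ⇒ blocked
  3. A2 → A4 ← A3 → A5 — A4:collider[open]; A3:fork[blocks] ⇒ blocked
  4. A2 → A4 → A7 ← A6 → A8 ← A5 — A4:chain[blocks]; A7:collider[open]; A6:fork[open]; A8:collider[blocks] ⇒ blocked
Every path is blocked, so A2 and A5 are d-separated given {A1, A3, A4, A7}.

Yes — A2 and A5 are d-separated given {A1, A3, A4, A7}.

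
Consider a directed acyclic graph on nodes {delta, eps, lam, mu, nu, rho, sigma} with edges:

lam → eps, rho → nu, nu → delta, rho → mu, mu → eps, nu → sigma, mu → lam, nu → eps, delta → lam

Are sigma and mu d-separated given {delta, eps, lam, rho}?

No

There are 5 undirected paths between sigma and mu; checking each against the conditioning set {delta, eps, lam, rho}:
Path 1: sigma ← nu → eps ← mu
  nu is a fork and nu is not conditioned on; eps is a collider and eps is conditioned on, which opens it — no node blocks this path, so it is active.
Path 2: sigma ← nu → eps ← lam ← mu
  lam is a chain here and lam is conditioned on, so the path is blocked at lam.
Path 3: sigma ← nu ← rho → mu
  rho is a fork here and rho is conditioned on, so the path is blocked at rho.
Path 4: sigma ← nu → delta → lam → eps ← mu
  delta is a chain here and delta is conditioned on, so the path is blocked at delta.
Path 5: sigma ← nu → delta → lam ← mu
  delta is a chain here and delta is conditioned on, so the path is blocked at delta.
At least one path is unblocked, so d-separation fails.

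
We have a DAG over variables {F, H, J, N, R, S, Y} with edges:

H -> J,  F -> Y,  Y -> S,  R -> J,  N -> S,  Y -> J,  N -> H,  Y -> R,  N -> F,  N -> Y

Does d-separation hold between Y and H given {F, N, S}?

Yes

5 paths connect Y and H; each must be blocked for d-separation to hold:
Path 1: Y → R → J ← H
  J is a collider here and neither J nor any of its descendants is conditioned on, so the collider stays closed — the path is blocked at J.
Path 2: Y → J ← H
  J is a collider here and neither J nor any of its descendants is conditioned on, so the collider stays closed — the path is blocked at J.
Path 3: Y → S ← N → H
  N is a fork here and N is conditioned on, so the path is blocked at N.
Path 4: Y ← N → H
  N is a fork here and N is conditioned on, so the path is blocked at N.
Path 5: Y ← F ← N → H
  F is a chain here and F is conditioned on, so the path is blocked at F.
All paths are blocked; Y ⊥ H | {F, N, S} holds.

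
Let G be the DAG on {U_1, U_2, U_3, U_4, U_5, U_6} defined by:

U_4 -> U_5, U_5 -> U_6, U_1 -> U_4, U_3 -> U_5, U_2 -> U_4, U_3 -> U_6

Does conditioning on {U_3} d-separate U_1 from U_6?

Enumerating the 2 paths from U_1 to U_6 and testing each for blocking by {U_3}:
Path 1: U_1 → U_4 → U_5 → U_6
  U_4 is a chain and U_4 is not conditioned on; U_5 is a chain and U_5 is not conditioned on — no node blocks this path, so it is active.
Path 2: U_1 → U_4 → U_5 ← U_3 → U_6
  U_5 is a collider here and neither U_5 nor any of its descendants is conditioned on, so the collider stays closed — the path is blocked at U_5.
At least one path is unblocked, so d-separation fails.

No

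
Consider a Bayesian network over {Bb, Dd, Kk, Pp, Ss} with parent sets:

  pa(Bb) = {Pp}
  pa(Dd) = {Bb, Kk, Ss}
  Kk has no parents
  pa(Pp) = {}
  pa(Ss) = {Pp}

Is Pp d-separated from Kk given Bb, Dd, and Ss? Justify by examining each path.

Yes — Pp and Kk are d-separated given {Bb, Dd, Ss}.

Enumerating the 2 paths from Pp to Kk and testing each for blocking by {Bb, Dd, Ss}:
  1. Pp → Bb → Dd ← Kk — Bb:chain[blocks]; Dd:collider[open] ⇒ blocked
  2. Pp → Ss → Dd ← Kk — Ss:chain[blocks]; Dd:collider[open] ⇒ blocked
Every path is blocked, so Pp and Kk are d-separated given {Bb, Dd, Ss}.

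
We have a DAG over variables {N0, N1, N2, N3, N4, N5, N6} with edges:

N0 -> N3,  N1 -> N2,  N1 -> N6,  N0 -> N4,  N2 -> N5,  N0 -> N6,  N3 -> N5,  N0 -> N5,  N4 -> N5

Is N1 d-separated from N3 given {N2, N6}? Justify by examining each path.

6 paths connect N1 and N3; each must be blocked for d-separation to hold:
  1. N1 → N6 ← N0 → N3 — N6:collider[open]; N0:fork[open] ⇒ active
  2. N1 → N6 ← N0 → N4 → N5 ← N3 — N6:collider[open]; N0:fork[open]; N4:chain[open]; N5:collider[blocks] ⇒ blocked
  3. N1 → N6 ← N0 → N5 ← N3 — N6:collider[open]; N0:fork[open]; N5:collider[blocks] ⇒ blocked
  4. N1 → N2 → N5 ← N3 — N2:chain[blocks]; N5:collider[blocks] ⇒ blocked
  5. N1 → N2 → N5 ← N4 ← N0 → N3 — N2:chain[blocks]; N5:collider[blocks]; N4:chain[open]; N0:fork[open] ⇒ blocked
  6. N1 → N2 → N5 ← N0 → N3 — N2:chain[blocks]; N5:collider[blocks]; N0:fork[open] ⇒ blocked
Because an active path exists, N1 and N3 are not d-separated.

No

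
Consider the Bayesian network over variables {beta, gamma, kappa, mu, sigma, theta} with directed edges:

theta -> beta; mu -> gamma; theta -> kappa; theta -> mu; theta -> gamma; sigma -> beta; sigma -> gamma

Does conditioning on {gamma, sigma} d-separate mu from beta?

No — mu and beta are not d-separated given {gamma, sigma}.

4 paths connect mu and beta; each must be blocked for d-separation to hold:
Path 1: mu → gamma ← sigma → beta
  sigma is a fork here and sigma is conditioned on, so the path is blocked at sigma.
Path 2: mu → gamma ← theta → beta
  gamma is a collider and gamma is conditioned on, which opens it; theta is a fork and theta is not conditioned on — no node blocks this path, so it is active.
Path 3: mu ← theta → gamma ← sigma → beta
  sigma is a fork here and sigma is conditioned on, so the path is blocked at sigma.
Path 4: mu ← theta → beta
  theta is a fork and theta is not conditioned on — no node blocks this path, so it is active.
At least one path is unblocked, so d-separation fails.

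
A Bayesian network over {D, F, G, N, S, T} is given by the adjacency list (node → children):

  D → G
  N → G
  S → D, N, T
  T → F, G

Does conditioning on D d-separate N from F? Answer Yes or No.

No

There are 4 undirected paths between N and F; checking each against the conditioning set {D}:
Path 1: N → G ← D ← S → T → F
  G is a collider here and neither G nor any of its descendants is conditioned on, so the collider stays closed — the path is blocked at G.
Path 2: N → G ← T → F
  G is a collider here and neither G nor any of its descendants is conditioned on, so the collider stays closed — the path is blocked at G.
Path 3: N ← S → D → G ← T → F
  D is a chain here and D is conditioned on, so the path is blocked at D.
Path 4: N ← S → T → F
  S is a fork and S is not conditioned on; T is a chain and T is not conditioned on — no node blocks this path, so it is active.
Since the path N ← S → T → F is active, N and F are not d-separated given {D}.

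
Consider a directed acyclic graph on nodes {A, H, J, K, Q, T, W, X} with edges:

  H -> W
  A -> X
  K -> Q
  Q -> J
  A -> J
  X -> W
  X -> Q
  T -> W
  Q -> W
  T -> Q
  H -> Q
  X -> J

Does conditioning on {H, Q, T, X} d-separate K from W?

Yes

There are 6 undirected paths between K and W; checking each against the conditioning set {H, Q, T, X}:
Path 1: K → Q ← T → W
  T is a fork here and T is conditioned on, so the path is blocked at T.
Path 2: K → Q ← X → W
  X is a fork here and X is conditioned on, so the path is blocked at X.
Path 3: K → Q → J ← X → W
  Q is a chain here and Q is conditioned on, so the path is blocked at Q.
Path 4: K → Q → J ← A → X → W
  Q is a chain here and Q is conditioned on, so the path is blocked at Q.
Path 5: K → Q → W
  Q is a chain here and Q is conditioned on, so the path is blocked at Q.
Path 6: K → Q ← H → W
  H is a fork here and H is conditioned on, so the path is blocked at H.
Every path is blocked, so K and W are d-separated given {H, Q, T, X}.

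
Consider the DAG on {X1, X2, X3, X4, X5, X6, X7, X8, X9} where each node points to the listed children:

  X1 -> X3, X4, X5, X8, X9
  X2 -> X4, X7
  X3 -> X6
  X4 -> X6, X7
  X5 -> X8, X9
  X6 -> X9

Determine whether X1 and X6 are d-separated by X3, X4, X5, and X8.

5 paths connect X1 and X6; each must be blocked for d-separation to hold:
  1. X1 → X3 → X6 — X3:chain[blocks] ⇒ blocked
  2. X1 → X5 → X9 ← X6 — X5:chain[blocks]; X9:collider[blocks] ⇒ blocked
  3. X1 → X4 → X6 — X4:chain[blocks] ⇒ blocked
  4. X1 → X8 ← X5 → X9 ← X6 — X8:collider[open]; X5:fork[blocks]; X9:collider[blocks] ⇒ blocked
  5. X1 → X9 ← X6 — X9:collider[blocks] ⇒ blocked
All paths are blocked; X1 ⊥ X6 | {X3, X4, X5, X8} holds.

Yes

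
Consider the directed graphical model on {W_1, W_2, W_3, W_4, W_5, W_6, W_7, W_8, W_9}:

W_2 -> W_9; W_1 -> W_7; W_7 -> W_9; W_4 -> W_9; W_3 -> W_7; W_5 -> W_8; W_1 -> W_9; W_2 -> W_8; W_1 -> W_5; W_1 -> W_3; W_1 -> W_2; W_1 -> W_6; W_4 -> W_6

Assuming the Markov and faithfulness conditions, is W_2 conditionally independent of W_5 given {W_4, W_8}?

No

Enumerating the 6 paths from W_2 to W_5 and testing each for blocking by {W_4, W_8}:
Path 1: W_2 → W_9 ← W_4 → W_6 ← W_1 → W_5
  W_9 is a collider here and neither W_9 nor any of its descendants is conditioned on, so the collider stays closed — the path is blocked at W_9.
Path 2: W_2 → W_9 ← W_7 ← W_3 ← W_1 → W_5
  W_9 is a collider here and neither W_9 nor any of its descendants is conditioned on, so the collider stays closed — the path is blocked at W_9.
Path 3: W_2 → W_9 ← W_7 ← W_1 → W_5
  W_9 is a collider here and neither W_9 nor any of its descendants is conditioned on, so the collider stays closed — the path is blocked at W_9.
Path 4: W_2 → W_9 ← W_1 → W_5
  W_9 is a collider here and neither W_9 nor any of its descendants is conditioned on, so the collider stays closed — the path is blocked at W_9.
Path 5: W_2 → W_8 ← W_5
  W_8 is a collider and W_8 is conditioned on, which opens it — no node blocks this path, so it is active.
Path 6: W_2 ← W_1 → W_5
  W_1 is a fork and W_1 is not conditioned on — no node blocks this path, so it is active.
Because an active path exists, W_2 and W_5 are not d-separated.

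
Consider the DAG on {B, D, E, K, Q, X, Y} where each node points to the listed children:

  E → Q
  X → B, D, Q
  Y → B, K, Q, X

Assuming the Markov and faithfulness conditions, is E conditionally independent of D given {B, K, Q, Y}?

There are 3 undirected paths between E and D; checking each against the conditioning set {B, K, Q, Y}:
Path 1: E → Q ← X → D
  Q is a collider and Q is conditioned on, which opens it; X is a fork and X is not conditioned on — no node blocks this path, so it is active.
Path 2: E → Q ← Y → X → D
  Y is a fork here and Y is conditioned on, so the path is blocked at Y.
Path 3: E → Q ← Y → B ← X → D
  Y is a fork here and Y is conditioned on, so the path is blocked at Y.
Because an active path exists, E and D are not d-separated.

No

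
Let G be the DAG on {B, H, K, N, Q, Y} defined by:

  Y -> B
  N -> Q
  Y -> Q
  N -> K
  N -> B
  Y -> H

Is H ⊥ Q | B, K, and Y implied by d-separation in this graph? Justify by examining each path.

We examine all 2 paths between H and Q:
  1. H ← Y → Q — Y:fork[blocks] ⇒ blocked
  2. H ← Y → B ← N → Q — Y:fork[blocks]; B:collider[open]; N:fork[open] ⇒ blocked
Every path is blocked, so H and Q are d-separated given {B, K, Y}.

Yes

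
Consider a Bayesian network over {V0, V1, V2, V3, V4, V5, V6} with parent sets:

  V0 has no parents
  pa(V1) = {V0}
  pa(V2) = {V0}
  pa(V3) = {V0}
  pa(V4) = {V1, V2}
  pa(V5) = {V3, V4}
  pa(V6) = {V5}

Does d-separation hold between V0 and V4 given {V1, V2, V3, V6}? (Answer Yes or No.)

There are 3 undirected paths between V0 and V4; checking each against the conditioning set {V1, V2, V3, V6}:
Path 1: V0 → V2 → V4
  V2 is a chain here and V2 is conditioned on, so the path is blocked at V2.
Path 2: V0 → V1 → V4
  V1 is a chain here and V1 is conditioned on, so the path is blocked at V1.
Path 3: V0 → V3 → V5 ← V4
  V3 is a chain here and V3 is conditioned on, so the path is blocked at V3.
Every path is blocked, so V0 and V4 are d-separated given {V1, V2, V3, V6}.

Yes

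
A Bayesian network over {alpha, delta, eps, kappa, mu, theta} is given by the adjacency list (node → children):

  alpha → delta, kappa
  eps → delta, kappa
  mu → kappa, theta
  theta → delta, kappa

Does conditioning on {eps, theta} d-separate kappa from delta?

No — kappa and delta are not d-separated given {eps, theta}.

There are 4 undirected paths between kappa and delta; checking each against the conditioning set {eps, theta}:
Path 1: kappa ← theta → delta
  theta is a fork here and theta is conditioned on, so the path is blocked at theta.
Path 2: kappa ← eps → delta
  eps is a fork here and eps is conditioned on, so the path is blocked at eps.
Path 3: kappa ← alpha → delta
  alpha is a fork and alpha is not conditioned on — no node blocks this path, so it is active.
Path 4: kappa ← mu → theta → delta
  theta is a chain here and theta is conditioned on, so the path is blocked at theta.
Because an active path exists, kappa and delta are not d-separated.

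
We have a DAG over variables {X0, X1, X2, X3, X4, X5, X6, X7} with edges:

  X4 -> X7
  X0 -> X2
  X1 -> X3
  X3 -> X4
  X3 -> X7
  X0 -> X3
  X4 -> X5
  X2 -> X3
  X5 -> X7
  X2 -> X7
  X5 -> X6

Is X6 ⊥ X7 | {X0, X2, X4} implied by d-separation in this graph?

No

We examine all 5 paths between X6 and X7:
Path 1: X6 ← X5 ← X4 → X7
  X4 is a fork here and X4 is conditioned on, so the path is blocked at X4.
Path 2: X6 ← X5 ← X4 ← X3 → X7
  X4 is a chain here and X4 is conditioned on, so the path is blocked at X4.
Path 3: X6 ← X5 ← X4 ← X3 ← X2 → X7
  X4 is a chain here and X4 is conditioned on, so the path is blocked at X4.
Path 4: X6 ← X5 ← X4 ← X3 ← X0 → X2 → X7
  X4 is a chain here and X4 is conditioned on, so the path is blocked at X4.
Path 5: X6 ← X5 → X7
  X5 is a fork and X5 is not conditioned on — no node blocks this path, so it is active.
Because an active path exists, X6 and X7 are not d-separated.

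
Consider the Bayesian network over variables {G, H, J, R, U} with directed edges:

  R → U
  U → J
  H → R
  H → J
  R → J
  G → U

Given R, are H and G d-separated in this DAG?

Yes

There are 4 undirected paths between H and G; checking each against the conditioning set {R}:
  1. H → J ← U ← G — J:collider[blocks]; U:chain[open] ⇒ blocked
  2. H → J ← R → U ← G — J:collider[blocks]; R:fork[blocks]; U:collider[blocks] ⇒ blocked
  3. H → R → J ← U ← G — R:chain[blocks]; J:collider[blocks]; U:chain[open] ⇒ blocked
  4. H → R → U ← G — R:chain[blocks]; U:collider[blocks] ⇒ blocked
Since every path is blocked, d-separation holds.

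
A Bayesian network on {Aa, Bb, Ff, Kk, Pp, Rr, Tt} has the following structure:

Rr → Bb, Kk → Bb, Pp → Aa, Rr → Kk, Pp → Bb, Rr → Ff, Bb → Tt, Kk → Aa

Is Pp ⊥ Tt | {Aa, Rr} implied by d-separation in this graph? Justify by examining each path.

There are 3 undirected paths between Pp and Tt; checking each against the conditioning set {Aa, Rr}:
  1. Pp → Bb → Tt — Bb:chain[open] ⇒ active
  2. Pp → Aa ← Kk ← Rr → Bb → Tt — Aa:collider[open]; Kk:chain[open]; Rr:fork[blocks]; Bb:chain[open] ⇒ blocked
  3. Pp → Aa ← Kk → Bb → Tt — Aa:collider[open]; Kk:fork[open]; Bb:chain[open] ⇒ active
Because an active path exists, Pp and Tt are not d-separated.

No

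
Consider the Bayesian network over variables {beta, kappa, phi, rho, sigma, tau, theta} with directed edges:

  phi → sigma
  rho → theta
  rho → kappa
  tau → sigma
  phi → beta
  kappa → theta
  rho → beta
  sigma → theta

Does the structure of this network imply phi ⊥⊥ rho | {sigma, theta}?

Yes

3 paths connect phi and rho; each must be blocked for d-separation to hold:
Path 1: phi → sigma → theta ← kappa ← rho
  sigma is a chain here and sigma is conditioned on, so the path is blocked at sigma.
Path 2: phi → sigma → theta ← rho
  sigma is a chain here and sigma is conditioned on, so the path is blocked at sigma.
Path 3: phi → beta ← rho
  beta is a collider here and neither beta nor any of its descendants is conditioned on, so the collider stays closed — the path is blocked at beta.
Since every path is blocked, d-separation holds.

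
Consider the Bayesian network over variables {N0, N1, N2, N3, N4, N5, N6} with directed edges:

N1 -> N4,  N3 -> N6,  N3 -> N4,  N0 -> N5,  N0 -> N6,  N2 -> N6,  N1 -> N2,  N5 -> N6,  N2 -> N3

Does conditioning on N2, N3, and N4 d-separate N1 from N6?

4 paths connect N1 and N6; each must be blocked for d-separation to hold:
Path 1: N1 → N4 ← N3 → N6
  N3 is a fork here and N3 is conditioned on, so the path is blocked at N3.
Path 2: N1 → N4 ← N3 ← N2 → N6
  N3 is a chain here and N3 is conditioned on, so the path is blocked at N3.
Path 3: N1 → N2 → N6
  N2 is a chain here and N2 is conditioned on, so the path is blocked at N2.
Path 4: N1 → N2 → N3 → N6
  N2 is a chain here and N2 is conditioned on, so the path is blocked at N2.
All paths are blocked; N1 ⊥ N6 | {N2, N3, N4} holds.

Yes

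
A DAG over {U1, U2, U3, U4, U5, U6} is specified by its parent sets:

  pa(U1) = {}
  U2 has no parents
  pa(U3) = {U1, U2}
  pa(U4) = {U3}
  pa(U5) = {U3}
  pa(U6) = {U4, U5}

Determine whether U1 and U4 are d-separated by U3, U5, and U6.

We examine all 2 paths between U1 and U4:
Path 1: U1 → U3 → U4
  U3 is a chain here and U3 is conditioned on, so the path is blocked at U3.
Path 2: U1 → U3 → U5 → U6 ← U4
  U3 is a chain here and U3 is conditioned on, so the path is blocked at U3.
Since every path is blocked, d-separation holds.

Yes — U1 and U4 are d-separated given {U3, U5, U6}.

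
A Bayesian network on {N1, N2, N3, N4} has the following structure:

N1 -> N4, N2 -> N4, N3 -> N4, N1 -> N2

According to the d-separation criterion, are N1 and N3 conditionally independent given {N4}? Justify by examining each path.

Enumerating the 2 paths from N1 to N3 and testing each for blocking by {N4}:
  1. N1 → N4 ← N3 — N4:collider[open] ⇒ active
  2. N1 → N2 → N4 ← N3 — N2:chain[open]; N4:collider[open] ⇒ active
Since the path N1 → N4 ← N3 is active, N1 and N3 are not d-separated given {N4}.

No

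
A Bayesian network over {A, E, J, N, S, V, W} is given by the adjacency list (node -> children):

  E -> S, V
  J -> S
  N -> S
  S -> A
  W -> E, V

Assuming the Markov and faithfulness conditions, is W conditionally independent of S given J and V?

No

2 paths connect W and S; each must be blocked for d-separation to hold:
  1. W → E → S — E:chain[open] ⇒ active
  2. W → V ← E → S — V:collider[open]; E:fork[open] ⇒ active
At least one path is unblocked, so d-separation fails.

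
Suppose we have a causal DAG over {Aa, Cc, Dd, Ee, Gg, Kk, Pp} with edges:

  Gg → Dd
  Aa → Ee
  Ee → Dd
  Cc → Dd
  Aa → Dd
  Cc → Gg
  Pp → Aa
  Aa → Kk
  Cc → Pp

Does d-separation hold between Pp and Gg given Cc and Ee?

There are 6 undirected paths between Pp and Gg; checking each against the conditioning set {Cc, Ee}:
Path 1: Pp → Aa → Dd ← Gg
  Dd is a collider here and neither Dd nor any of its descendants is conditioned on, so the collider stays closed — the path is blocked at Dd.
Path 2: Pp → Aa → Dd ← Cc → Gg
  Dd is a collider here and neither Dd nor any of its descendants is conditioned on, so the collider stays closed — the path is blocked at Dd.
Path 3: Pp → Aa → Ee → Dd ← Gg
  Ee is a chain here and Ee is conditioned on, so the path is blocked at Ee.
Path 4: Pp → Aa → Ee → Dd ← Cc → Gg
  Ee is a chain here and Ee is conditioned on, so the path is blocked at Ee.
Path 5: Pp ← Cc → Gg
  Cc is a fork here and Cc is conditioned on, so the path is blocked at Cc.
Path 6: Pp ← Cc → Dd ← Gg
  Cc is a fork here and Cc is conditioned on, so the path is blocked at Cc.
All paths are blocked; Pp ⊥ Gg | {Cc, Ee} holds.

Yes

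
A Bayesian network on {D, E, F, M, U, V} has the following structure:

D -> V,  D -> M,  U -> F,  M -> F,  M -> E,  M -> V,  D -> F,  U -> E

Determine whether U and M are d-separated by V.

Yes

Enumerating the 4 paths from U to M and testing each for blocking by {V}:
  1. U → F ← M — F:collider[blocks] ⇒ blocked
  2. U → F ← D → M — F:collider[blocks]; D:fork[open] ⇒ blocked
  3. U → F ← D → V ← M — F:collider[blocks]; D:fork[open]; V:collider[open] ⇒ blocked
  4. U → E ← M — E:collider[blocks] ⇒ blocked
All paths are blocked; U ⊥ M | {V} holds.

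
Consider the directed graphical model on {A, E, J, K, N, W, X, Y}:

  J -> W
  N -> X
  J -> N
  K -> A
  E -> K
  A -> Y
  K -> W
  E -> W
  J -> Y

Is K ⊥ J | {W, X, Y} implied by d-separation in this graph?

Enumerating the 3 paths from K to J and testing each for blocking by {W, X, Y}:
Path 1: K → W ← J
  W is a collider and W is conditioned on, which opens it — no node blocks this path, so it is active.
Path 2: K → A → Y ← J
  A is a chain and A is not conditioned on; Y is a collider and Y is conditioned on, which opens it — no node blocks this path, so it is active.
Path 3: K ← E → W ← J
  E is a fork and E is not conditioned on; W is a collider and W is conditioned on, which opens it — no node blocks this path, so it is active.
Since the path K → W ← J is active, K and J are not d-separated given {W, X, Y}.

No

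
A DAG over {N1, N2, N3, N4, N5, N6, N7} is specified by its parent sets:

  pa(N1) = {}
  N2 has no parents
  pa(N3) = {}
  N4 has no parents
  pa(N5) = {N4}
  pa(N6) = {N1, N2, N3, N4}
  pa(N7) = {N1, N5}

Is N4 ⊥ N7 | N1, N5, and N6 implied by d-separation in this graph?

We examine all 2 paths between N4 and N7:
Path 1: N4 → N5 → N7
  N5 is a chain here and N5 is conditioned on, so the path is blocked at N5.
Path 2: N4 → N6 ← N1 → N7
  N1 is a fork here and N1 is conditioned on, so the path is blocked at N1.
Every path is blocked, so N4 and N7 are d-separated given {N1, N5, N6}.

Yes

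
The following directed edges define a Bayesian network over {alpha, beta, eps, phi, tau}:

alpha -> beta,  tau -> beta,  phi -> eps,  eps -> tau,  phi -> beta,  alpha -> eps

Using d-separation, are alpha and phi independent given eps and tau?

There are 4 undirected paths between alpha and phi; checking each against the conditioning set {eps, tau}:
Path 1: alpha → eps ← phi
  eps is a collider and eps is conditioned on, which opens it — no node blocks this path, so it is active.
Path 2: alpha → eps → tau → beta ← phi
  eps is a chain here and eps is conditioned on, so the path is blocked at eps.
Path 3: alpha → beta ← phi
  beta is a collider here and neither beta nor any of its descendants is conditioned on, so the collider stays closed — the path is blocked at beta.
Path 4: alpha → beta ← tau ← eps ← phi
  beta is a collider here and neither beta nor any of its descendants is conditioned on, so the collider stays closed — the path is blocked at beta.
Because an active path exists, alpha and phi are not d-separated.

No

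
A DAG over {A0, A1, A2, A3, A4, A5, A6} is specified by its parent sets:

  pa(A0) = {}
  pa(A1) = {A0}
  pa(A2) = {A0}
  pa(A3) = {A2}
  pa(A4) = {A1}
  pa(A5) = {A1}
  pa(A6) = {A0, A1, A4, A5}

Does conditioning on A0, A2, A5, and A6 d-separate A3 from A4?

We examine all 6 paths between A3 and A4:
Path 1: A3 ← A2 ← A0 → A6 ← A4
  A2 is a chain here and A2 is conditioned on, so the path is blocked at A2.
Path 2: A3 ← A2 ← A0 → A6 ← A5 ← A1 → A4
  A2 is a chain here and A2 is conditioned on, so the path is blocked at A2.
Path 3: A3 ← A2 ← A0 → A6 ← A1 → A4
  A2 is a chain here and A2 is conditioned on, so the path is blocked at A2.
Path 4: A3 ← A2 ← A0 → A1 → A6 ← A4
  A2 is a chain here and A2 is conditioned on, so the path is blocked at A2.
Path 5: A3 ← A2 ← A0 → A1 → A4
  A2 is a chain here and A2 is conditioned on, so the path is blocked at A2.
Path 6: A3 ← A2 ← A0 → A1 → A5 → A6 ← A4
  A2 is a chain here and A2 is conditioned on, so the path is blocked at A2.
Since every path is blocked, d-separation holds.

Yes — A3 and A4 are d-separated given {A0, A2, A5, A6}.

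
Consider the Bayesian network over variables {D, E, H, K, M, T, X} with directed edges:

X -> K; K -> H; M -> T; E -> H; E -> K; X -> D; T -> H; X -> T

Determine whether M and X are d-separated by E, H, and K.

Enumerating the 3 paths from M to X and testing each for blocking by {E, H, K}:
Path 1: M → T ← X
  T is a collider and its descendant H is conditioned on, which opens it — no node blocks this path, so it is active.
Path 2: M → T → H ← K ← X
  K is a chain here and K is conditioned on, so the path is blocked at K.
Path 3: M → T → H ← E → K ← X
  E is a fork here and E is conditioned on, so the path is blocked at E.
Because an active path exists, M and X are not d-separated.

No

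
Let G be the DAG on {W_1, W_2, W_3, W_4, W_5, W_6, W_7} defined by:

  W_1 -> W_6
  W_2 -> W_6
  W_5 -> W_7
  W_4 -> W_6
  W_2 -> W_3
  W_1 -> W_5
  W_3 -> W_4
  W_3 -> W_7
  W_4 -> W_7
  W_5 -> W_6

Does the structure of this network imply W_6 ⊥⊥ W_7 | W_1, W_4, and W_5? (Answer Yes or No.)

There are 6 undirected paths between W_6 and W_7; checking each against the conditioning set {W_1, W_4, W_5}:
Path 1: W_6 ← W_2 → W_3 → W_7
  W_2 is a fork and W_2 is not conditioned on; W_3 is a chain and W_3 is not conditioned on — no node blocks this path, so it is active.
Path 2: W_6 ← W_2 → W_3 → W_4 → W_7
  W_4 is a chain here and W_4 is conditioned on, so the path is blocked at W_4.
Path 3: W_6 ← W_1 → W_5 → W_7
  W_1 is a fork here and W_1 is conditioned on, so the path is blocked at W_1.
Path 4: W_6 ← W_5 → W_7
  W_5 is a fork here and W_5 is conditioned on, so the path is blocked at W_5.
Path 5: W_6 ← W_4 ← W_3 → W_7
  W_4 is a chain here and W_4 is conditioned on, so the path is blocked at W_4.
Path 6: W_6 ← W_4 → W_7
  W_4 is a fork here and W_4 is conditioned on, so the path is blocked at W_4.
Because an active path exists, W_6 and W_7 are not d-separated.

No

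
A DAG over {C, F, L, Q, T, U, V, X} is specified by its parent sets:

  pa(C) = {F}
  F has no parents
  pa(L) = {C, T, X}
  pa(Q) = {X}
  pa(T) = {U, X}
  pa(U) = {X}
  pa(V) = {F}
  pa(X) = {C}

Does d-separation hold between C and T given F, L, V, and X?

6 paths connect C and T; each must be blocked for d-separation to hold:
Path 1: C → X → U → T
  X is a chain here and X is conditioned on, so the path is blocked at X.
Path 2: C → X → L ← T
  X is a chain here and X is conditioned on, so the path is blocked at X.
Path 3: C → X → T
  X is a chain here and X is conditioned on, so the path is blocked at X.
Path 4: C → L ← X → U → T
  X is a fork here and X is conditioned on, so the path is blocked at X.
Path 5: C → L ← X → T
  X is a fork here and X is conditioned on, so the path is blocked at X.
Path 6: C → L ← T
  L is a collider and L is conditioned on, which opens it — no node blocks this path, so it is active.
Since the path C → L ← T is active, C and T are not d-separated given {F, L, V, X}.

No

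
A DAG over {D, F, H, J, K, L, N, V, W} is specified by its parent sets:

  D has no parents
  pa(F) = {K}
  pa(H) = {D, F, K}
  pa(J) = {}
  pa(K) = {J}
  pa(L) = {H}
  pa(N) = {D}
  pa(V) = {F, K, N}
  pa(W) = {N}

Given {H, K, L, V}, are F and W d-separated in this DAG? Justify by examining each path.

We examine all 6 paths between F and W:
Path 1: F → V ← K → H ← D → N → W
  K is a fork here and K is conditioned on, so the path is blocked at K.
Path 2: F → V ← N → W
  V is a collider and V is conditioned on, which opens it; N is a fork and N is not conditioned on — no node blocks this path, so it is active.
Path 3: F → H ← D → N → W
  H is a collider and H is conditioned on, which opens it; D is a fork and D is not conditioned on; N is a chain and N is not conditioned on — no node blocks this path, so it is active.
Path 4: F → H ← K → V ← N → W
  K is a fork here and K is conditioned on, so the path is blocked at K.
Path 5: F ← K → V ← N → W
  K is a fork here and K is conditioned on, so the path is blocked at K.
Path 6: F ← K → H ← D → N → W
  K is a fork here and K is conditioned on, so the path is blocked at K.
Because an active path exists, F and W are not d-separated.

No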